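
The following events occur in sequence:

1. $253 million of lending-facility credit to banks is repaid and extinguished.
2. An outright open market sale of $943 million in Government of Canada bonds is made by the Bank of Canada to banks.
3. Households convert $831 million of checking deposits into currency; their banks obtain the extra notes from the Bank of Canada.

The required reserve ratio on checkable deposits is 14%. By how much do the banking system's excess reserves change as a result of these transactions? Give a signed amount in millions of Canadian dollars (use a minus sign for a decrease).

Discount-window repayment $253 million: reserves −$253M, deposits 0.
OMO sale (to banks) $943 million: reserves −$943M, deposits 0.
Currency withdrawal $831 million: reserves −$831M, deposits −$831M.
Totals: Δreserves = −$2027M, Δdeposits = −$831M.
Δrequired reserves = 14% × −$831M = −$116.34M.
Δexcess reserves = Δreserves − Δrequired = −$2027M − (−$116.34M) = -$1910.66 million.

-$1910.66 million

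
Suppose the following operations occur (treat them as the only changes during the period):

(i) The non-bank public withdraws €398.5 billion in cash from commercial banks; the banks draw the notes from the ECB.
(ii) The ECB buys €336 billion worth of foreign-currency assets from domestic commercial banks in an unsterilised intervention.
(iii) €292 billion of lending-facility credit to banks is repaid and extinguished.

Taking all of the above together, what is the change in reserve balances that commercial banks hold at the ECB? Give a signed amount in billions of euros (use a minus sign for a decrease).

ECB balance sheet:
  Assets:      Loans to banks −€292B, Foreign assets +€336B
  Liabilities: Bank reserves −€354.5B, Currency in circulation +€398.5B
Commercial banking system:
  Assets:      Reserves at CB −€354.5B, Foreign assets −€336B
  Liabilities: Checkable deposits −€398.5B, Borrowings from CB −€292B
So the change in reserve balances that commercial banks hold at the ECB is -€354.5 billion.

-€354.5 billion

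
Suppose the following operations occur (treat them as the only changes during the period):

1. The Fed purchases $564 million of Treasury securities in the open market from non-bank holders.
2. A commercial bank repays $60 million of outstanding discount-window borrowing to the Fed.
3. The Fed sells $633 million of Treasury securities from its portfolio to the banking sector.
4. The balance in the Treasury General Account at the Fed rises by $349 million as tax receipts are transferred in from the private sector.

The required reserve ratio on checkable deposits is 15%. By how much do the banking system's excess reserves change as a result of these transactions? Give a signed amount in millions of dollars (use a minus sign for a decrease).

-$510.25 million

Asset purchase (from non-banks) $564 million: reserves +$564M, deposits +$564M.
Discount-window repayment $60 million: reserves −$60M, deposits 0.
OMO sale (to banks) $633 million: reserves −$633M, deposits 0.
Government account inflow $349 million: reserves −$349M, deposits −$349M.
Totals: Δreserves = −$478M, Δdeposits = +$215M.
Δrequired reserves = 15% × +$215M = +$32.25M.
Δexcess reserves = Δreserves − Δrequired = −$478M − (+$32.25M) = -$510.25 million.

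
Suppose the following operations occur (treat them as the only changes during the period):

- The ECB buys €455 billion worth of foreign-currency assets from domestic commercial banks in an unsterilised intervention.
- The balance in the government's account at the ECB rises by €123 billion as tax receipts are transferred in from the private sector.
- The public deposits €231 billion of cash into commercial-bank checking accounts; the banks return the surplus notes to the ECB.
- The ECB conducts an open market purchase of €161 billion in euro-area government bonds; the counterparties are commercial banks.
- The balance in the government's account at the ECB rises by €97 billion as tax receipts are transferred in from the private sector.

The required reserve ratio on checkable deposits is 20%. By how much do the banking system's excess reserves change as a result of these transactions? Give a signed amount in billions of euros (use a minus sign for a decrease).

+€624.8 billion

FX purchase €455 billion: reserves +€455B, deposits 0.
Government account inflow €123 billion: reserves −€123B, deposits −€123B.
Currency deposit €231 billion: reserves +€231B, deposits +€231B.
OMO purchase (from banks) €161 billion: reserves +€161B, deposits 0.
Government account inflow €97 billion: reserves −€97B, deposits −€97B.
Totals: Δreserves = +€627B, Δdeposits = +€11B.
Δrequired reserves = 20% × +€11B = +€2.2B.
Δexcess reserves = Δreserves − Δrequired = +€627B − (+€2.2B) = +€624.8 billion.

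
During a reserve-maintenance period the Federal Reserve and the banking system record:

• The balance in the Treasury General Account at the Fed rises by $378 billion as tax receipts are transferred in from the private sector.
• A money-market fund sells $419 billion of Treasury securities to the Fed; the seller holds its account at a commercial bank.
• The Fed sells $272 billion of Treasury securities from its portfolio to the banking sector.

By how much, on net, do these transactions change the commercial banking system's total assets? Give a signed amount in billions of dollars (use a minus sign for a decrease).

+$41 billion

Fed balance sheet:
  Assets:      Securities +$147B
  Liabilities: Bank reserves −$231B, Government deposits +$378B
Commercial banking system:
  Assets:      Reserves at CB −$231B, Securities +$272B
  Liabilities: Checkable deposits +$41B
Change in total bank assets = +$41 billion.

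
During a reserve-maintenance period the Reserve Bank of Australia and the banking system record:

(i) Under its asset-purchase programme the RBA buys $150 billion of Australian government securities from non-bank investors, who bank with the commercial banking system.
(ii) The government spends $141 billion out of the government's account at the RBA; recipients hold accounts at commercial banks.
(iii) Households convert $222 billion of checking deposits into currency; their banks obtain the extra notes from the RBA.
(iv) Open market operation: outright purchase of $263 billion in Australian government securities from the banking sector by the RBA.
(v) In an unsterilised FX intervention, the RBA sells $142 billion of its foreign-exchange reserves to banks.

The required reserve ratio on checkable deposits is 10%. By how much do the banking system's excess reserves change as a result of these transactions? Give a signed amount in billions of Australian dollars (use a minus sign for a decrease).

Asset purchase (from non-banks) $150 billion: reserves +$150B, deposits +$150B.
Government spending $141 billion: reserves +$141B, deposits +$141B.
Currency withdrawal $222 billion: reserves −$222B, deposits −$222B.
OMO purchase (from banks) $263 billion: reserves +$263B, deposits 0.
FX sale $142 billion: reserves −$142B, deposits 0.
Totals: Δreserves = +$190B, Δdeposits = +$69B.
Δrequired reserves = 10% × +$69B = +$6.9B.
Δexcess reserves = Δreserves − Δrequired = +$190B − (+$6.9B) = +$183.1 billion.

+$183.1 billion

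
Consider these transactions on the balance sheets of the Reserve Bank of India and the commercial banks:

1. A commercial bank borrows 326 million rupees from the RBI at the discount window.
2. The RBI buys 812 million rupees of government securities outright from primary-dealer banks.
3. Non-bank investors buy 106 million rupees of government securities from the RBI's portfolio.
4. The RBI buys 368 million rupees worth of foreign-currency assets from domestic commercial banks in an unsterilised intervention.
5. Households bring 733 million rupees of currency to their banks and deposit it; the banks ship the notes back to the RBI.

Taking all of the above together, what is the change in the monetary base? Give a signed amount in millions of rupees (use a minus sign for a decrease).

Discount-window loan 326 million rupees: RBI balance sheet expands → +326M.
OMO purchase (from banks) 812 million rupees: RBI balance sheet expands → +812M.
Asset sale (to non-banks) 106 million rupees: RBI balance sheet contracts → −106M.
FX purchase 368 million rupees: RBI balance sheet expands → +368M.
Currency deposit 733 million rupees: just a shift between currency and reserves — both are base money → 0.
Net: 326 + 812 − 106 + 368 + 0 = +1400 million.

+1400 million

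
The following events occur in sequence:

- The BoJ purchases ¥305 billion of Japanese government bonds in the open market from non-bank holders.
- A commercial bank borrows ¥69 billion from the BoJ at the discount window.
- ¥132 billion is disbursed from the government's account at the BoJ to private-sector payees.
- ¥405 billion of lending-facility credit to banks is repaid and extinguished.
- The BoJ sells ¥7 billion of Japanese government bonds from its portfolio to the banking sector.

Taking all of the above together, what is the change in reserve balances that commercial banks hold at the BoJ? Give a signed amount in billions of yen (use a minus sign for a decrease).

Asset purchase (from non-banks) ¥305 billion: the BoJ pays by crediting reserve accounts → +¥305B.
Discount-window loan ¥69 billion: the loan is credited to the bank's reserve account → +¥69B.
Government spending ¥132 billion: government payments flow into bank reserve accounts → +¥132B.
Discount-window repayment ¥405 billion: repayment is debited from reserves → −¥405B.
OMO sale (to banks) ¥7 billion: the buying banks pay out of their reserve balances → −¥7B.
Net: 305 + 69 + 132 − 405 − 7 = +¥94 billion.

+¥94 billion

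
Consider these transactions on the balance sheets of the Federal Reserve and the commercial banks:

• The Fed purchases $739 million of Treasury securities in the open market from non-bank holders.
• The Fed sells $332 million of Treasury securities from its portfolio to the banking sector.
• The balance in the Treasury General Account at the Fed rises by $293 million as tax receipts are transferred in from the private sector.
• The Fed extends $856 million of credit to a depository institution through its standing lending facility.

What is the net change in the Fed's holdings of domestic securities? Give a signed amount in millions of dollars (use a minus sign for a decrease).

+$407 million

Asset purchase (from non-banks) $739 million: securities added to the Fed's portfolio → +$739M.
OMO sale (to banks) $332 million: securities removed from the Fed's portfolio → −$332M.
Government account inflow $293 million: the Fed's securities portfolio is untouched → 0.
Discount-window loan $856 million: the Fed's securities portfolio is untouched → 0.
Net: 739 − 332 + 0 + 0 = +$407 million.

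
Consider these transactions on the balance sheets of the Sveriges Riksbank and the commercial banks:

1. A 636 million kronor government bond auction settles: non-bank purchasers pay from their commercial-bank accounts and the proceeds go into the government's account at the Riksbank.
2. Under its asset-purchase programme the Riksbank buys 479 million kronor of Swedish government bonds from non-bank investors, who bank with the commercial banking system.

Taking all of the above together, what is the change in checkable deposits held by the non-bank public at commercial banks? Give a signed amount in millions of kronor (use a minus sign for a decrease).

Riksbank balance sheet:
  Assets:      Securities +479M
  Liabilities: Bank reserves −157M, Government deposits +636M
Commercial banking system:
  Assets:      Reserves at CB −157M
  Liabilities: Checkable deposits −157M
So the change in checkable deposits held by the non-bank public at commercial banks is -157 million.

-157 million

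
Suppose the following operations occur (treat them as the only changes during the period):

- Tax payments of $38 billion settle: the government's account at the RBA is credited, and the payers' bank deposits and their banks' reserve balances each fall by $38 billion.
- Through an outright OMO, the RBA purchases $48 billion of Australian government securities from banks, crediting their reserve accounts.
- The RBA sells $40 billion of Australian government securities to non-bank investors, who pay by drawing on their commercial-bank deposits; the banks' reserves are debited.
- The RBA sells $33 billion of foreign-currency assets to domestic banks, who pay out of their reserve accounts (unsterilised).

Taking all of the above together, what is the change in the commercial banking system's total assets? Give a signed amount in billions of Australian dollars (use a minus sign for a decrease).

Government account inflow $38 billion: bank balance sheets shrink → −$38B.
OMO purchase (from banks) $48 billion: just an asset swap on bank balance sheets → 0.
Asset sale (to non-banks) $40 billion: bank balance sheets shrink → −$40B.
FX sale $33 billion: just an asset swap on bank balance sheets → 0.
Net: −38 + 0 − 40 + 0 = -$78 billion.

-$78 billion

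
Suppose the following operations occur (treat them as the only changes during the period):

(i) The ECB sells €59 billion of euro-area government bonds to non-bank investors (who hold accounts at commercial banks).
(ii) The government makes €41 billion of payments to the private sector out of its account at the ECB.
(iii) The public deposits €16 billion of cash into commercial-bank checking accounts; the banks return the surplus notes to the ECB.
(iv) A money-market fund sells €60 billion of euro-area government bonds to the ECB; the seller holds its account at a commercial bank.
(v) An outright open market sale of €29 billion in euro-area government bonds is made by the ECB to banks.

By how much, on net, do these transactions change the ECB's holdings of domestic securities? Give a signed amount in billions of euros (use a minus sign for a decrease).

-€28 billion

ECB balance sheet:
  Assets:      Securities −€28B
  Liabilities: Bank reserves +€29B, Currency in circulation −€16B, Government deposits −€41B
Commercial banking system:
  Assets:      Reserves at CB +€29B, Securities +€29B
  Liabilities: Checkable deposits +€58B
So the change in the ECB's holdings of domestic securities is -€28 billion.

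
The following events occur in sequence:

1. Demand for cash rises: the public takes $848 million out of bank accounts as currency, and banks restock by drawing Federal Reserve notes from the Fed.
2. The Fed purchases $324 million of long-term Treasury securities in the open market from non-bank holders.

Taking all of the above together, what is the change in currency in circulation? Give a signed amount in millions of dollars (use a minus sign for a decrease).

Fed balance sheet:
  Assets:      Securities +$324M
  Liabilities: Bank reserves −$524M, Currency in circulation +$848M
So the change in currency in circulation is +$848 million.

+$848 million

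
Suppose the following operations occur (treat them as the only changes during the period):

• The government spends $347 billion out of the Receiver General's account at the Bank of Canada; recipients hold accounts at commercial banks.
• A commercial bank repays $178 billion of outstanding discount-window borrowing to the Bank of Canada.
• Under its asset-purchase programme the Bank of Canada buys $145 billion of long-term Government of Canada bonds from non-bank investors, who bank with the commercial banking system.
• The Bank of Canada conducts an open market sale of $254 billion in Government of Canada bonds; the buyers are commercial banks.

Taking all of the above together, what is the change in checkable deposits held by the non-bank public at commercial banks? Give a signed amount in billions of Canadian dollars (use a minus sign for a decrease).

+$492 billion

Government spending $347 billion: non-bank counterparties' bank balances rise → +$347B.
Discount-window repayment $178 billion: the counterparty is a bank, so public deposits are unchanged → 0.
Asset purchase (from non-banks) $145 billion: non-bank counterparties' bank balances rise → +$145B.
OMO sale (to banks) $254 billion: the counterparty is a bank, so public deposits are unchanged → 0.
Net: 347 + 0 + 145 + 0 = +$492 billion.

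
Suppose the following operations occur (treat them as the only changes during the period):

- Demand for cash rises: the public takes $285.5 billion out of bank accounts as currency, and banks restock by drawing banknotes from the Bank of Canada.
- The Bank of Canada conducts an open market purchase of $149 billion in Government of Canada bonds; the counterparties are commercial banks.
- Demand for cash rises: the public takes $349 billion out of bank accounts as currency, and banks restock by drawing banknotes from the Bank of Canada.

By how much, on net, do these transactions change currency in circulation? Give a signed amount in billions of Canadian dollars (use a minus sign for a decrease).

Currency withdrawal $285.5 billion: notes leave the central bank → +$285.5B.
OMO purchase (from banks) $149 billion: no currency enters or leaves circulation → 0.
Currency withdrawal $349 billion: notes leave the central bank → +$349B.
Net: 285.5 + 0 + 349 = +$634.5 billion.

+$634.5 billion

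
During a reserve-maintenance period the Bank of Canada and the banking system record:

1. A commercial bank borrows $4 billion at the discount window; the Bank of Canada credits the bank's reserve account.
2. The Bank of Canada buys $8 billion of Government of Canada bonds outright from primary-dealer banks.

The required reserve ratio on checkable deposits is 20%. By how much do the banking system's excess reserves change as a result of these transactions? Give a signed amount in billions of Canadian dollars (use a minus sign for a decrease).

+$12 billion

Discount-window loan $4 billion: reserves +$4B, deposits 0.
OMO purchase (from banks) $8 billion: reserves +$8B, deposits 0.
Totals: Δreserves = +$12B, Δdeposits = 0.
Δrequired reserves = 20% × 0 = 0.
Δexcess reserves = Δreserves − Δrequired = +$12B − (0) = +$12 billion.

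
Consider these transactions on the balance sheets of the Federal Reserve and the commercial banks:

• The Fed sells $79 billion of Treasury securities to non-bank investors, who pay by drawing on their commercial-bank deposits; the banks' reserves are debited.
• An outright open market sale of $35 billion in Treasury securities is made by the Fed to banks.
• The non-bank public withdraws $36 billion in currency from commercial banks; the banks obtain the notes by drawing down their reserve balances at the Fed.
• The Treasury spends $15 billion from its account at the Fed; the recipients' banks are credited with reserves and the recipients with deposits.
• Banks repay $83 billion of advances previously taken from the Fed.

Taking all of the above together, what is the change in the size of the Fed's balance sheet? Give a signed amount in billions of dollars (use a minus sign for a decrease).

Asset sale (to non-banks) $79 billion: a Fed asset is shed → −$79B.
OMO sale (to banks) $35 billion: a Fed asset is shed → −$35B.
Currency withdrawal $36 billion: only the composition of liabilities changes → 0.
Government spending $15 billion: only the composition of liabilities changes → 0.
Discount-window repayment $83 billion: a Fed asset is shed → −$83B.
Net: −79 − 35 + 0 + 0 − 83 = -$197 billion.

-$197 billion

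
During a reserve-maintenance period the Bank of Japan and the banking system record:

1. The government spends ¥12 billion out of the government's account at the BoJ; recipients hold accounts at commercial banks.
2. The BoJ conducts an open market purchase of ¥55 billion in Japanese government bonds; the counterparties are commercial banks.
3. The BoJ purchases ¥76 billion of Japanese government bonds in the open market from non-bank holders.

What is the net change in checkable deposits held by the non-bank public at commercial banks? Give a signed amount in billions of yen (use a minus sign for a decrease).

Government spending ¥12 billion: non-bank counterparties' bank balances rise → +¥12B.
OMO purchase (from banks) ¥55 billion: the counterparty is a bank, so public deposits are unchanged → 0.
Asset purchase (from non-banks) ¥76 billion: non-bank counterparties' bank balances rise → +¥76B.
Net: 12 + 0 + 76 = +¥88 billion.

+¥88 billion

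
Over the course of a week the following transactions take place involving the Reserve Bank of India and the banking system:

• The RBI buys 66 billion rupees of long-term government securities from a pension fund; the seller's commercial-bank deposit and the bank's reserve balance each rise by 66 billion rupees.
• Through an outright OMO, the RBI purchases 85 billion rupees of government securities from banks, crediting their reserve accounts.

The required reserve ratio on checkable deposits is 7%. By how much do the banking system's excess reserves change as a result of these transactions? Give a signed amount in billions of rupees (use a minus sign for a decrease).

+146.38 billion

Asset purchase (from non-banks) 66 billion rupees: reserves +66B, deposits +66B.
OMO purchase (from banks) 85 billion rupees: reserves +85B, deposits 0.
Totals: Δreserves = +151B, Δdeposits = +66B.
Δrequired reserves = 7% × +66B = +4.62B.
Δexcess reserves = Δreserves − Δrequired = +151B − (+4.62B) = +146.38 billion.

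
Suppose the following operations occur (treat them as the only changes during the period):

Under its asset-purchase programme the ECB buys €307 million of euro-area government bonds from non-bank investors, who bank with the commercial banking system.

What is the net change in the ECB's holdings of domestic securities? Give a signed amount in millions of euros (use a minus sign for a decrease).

+€307 million

ECB balance sheet:
  Assets:      Securities +€307M
  Liabilities: Bank reserves +€307M
Commercial banking system:
  Assets:      Reserves at CB +€307M
  Liabilities: Checkable deposits +€307M
So the change in the ECB's holdings of domestic securities is +€307 million.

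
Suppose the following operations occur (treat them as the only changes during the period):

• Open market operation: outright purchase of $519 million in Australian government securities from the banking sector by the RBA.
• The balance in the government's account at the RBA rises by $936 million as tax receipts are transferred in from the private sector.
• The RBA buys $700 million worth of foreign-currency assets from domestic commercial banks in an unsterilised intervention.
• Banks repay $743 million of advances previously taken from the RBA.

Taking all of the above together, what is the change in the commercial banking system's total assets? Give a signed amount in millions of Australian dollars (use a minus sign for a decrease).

OMO purchase (from banks) $519 million: just an asset swap on bank balance sheets → 0.
Government account inflow $936 million: bank balance sheets shrink → −$936M.
FX purchase $700 million: just an asset swap on bank balance sheets → 0.
Discount-window repayment $743 million: bank balance sheets shrink → −$743M.
Net: 0 − 936 + 0 − 743 = -$1679 million.

-$1679 million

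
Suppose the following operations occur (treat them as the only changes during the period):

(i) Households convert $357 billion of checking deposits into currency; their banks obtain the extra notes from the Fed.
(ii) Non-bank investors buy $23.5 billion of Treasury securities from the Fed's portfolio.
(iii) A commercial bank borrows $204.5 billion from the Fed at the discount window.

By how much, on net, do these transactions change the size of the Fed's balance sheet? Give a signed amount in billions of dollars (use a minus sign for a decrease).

+$181 billion

Fed balance sheet:
  Assets:      Securities −$23.5B, Loans to banks +$204.5B
  Liabilities: Bank reserves −$176B, Currency in circulation +$357B
Commercial banking system:
  Assets:      Reserves at CB −$176B
  Liabilities: Checkable deposits −$380.5B, Borrowings from CB +$204.5B
Change in total Fed assets = +$181 billion.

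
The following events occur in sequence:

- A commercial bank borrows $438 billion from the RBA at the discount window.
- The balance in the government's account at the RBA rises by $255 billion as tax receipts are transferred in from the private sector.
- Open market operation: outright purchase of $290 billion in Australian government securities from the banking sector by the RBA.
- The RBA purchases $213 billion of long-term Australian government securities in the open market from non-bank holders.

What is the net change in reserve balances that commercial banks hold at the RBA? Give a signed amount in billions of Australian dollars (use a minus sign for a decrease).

RBA balance sheet:
  Assets:      Securities +$503B, Loans to banks +$438B
  Liabilities: Bank reserves +$686B, Government deposits +$255B
Commercial banking system:
  Assets:      Reserves at CB +$686B, Securities −$290B
  Liabilities: Checkable deposits −$42B, Borrowings from CB +$438B
So the change in reserve balances that commercial banks hold at the RBA is +$686 billion.

+$686 billion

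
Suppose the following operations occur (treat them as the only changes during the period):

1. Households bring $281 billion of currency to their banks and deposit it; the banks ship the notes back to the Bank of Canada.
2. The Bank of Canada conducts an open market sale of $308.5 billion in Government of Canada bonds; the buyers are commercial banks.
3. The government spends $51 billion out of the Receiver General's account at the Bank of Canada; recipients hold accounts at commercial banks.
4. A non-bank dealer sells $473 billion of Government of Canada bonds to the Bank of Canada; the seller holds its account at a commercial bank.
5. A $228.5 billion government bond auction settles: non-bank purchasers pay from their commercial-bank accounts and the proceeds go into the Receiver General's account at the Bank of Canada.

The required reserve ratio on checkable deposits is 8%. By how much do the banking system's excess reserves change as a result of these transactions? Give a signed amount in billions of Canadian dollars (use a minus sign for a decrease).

+$221.88 billion

Currency deposit $281 billion: reserves +$281B, deposits +$281B.
OMO sale (to banks) $308.5 billion: reserves −$308.5B, deposits 0.
Government spending $51 billion: reserves +$51B, deposits +$51B.
Asset purchase (from non-banks) $473 billion: reserves +$473B, deposits +$473B.
Government account inflow $228.5 billion: reserves −$228.5B, deposits −$228.5B.
Totals: Δreserves = +$268B, Δdeposits = +$576.5B.
Δrequired reserves = 8% × +$576.5B = +$46.12B.
Δexcess reserves = Δreserves − Δrequired = +$268B − (+$46.12B) = +$221.88 billion.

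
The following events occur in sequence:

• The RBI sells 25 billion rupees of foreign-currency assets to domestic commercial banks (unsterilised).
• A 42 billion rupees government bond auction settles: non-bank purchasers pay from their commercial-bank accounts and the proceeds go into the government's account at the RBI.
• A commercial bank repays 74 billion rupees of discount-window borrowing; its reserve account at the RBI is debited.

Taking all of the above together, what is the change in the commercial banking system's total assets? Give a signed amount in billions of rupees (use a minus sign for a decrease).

RBI balance sheet:
  Assets:      Loans to banks −74B, Foreign assets −25B
  Liabilities: Bank reserves −141B, Government deposits +42B
Commercial banking system:
  Assets:      Reserves at CB −141B, Foreign assets +25B
  Liabilities: Checkable deposits −42B, Borrowings from CB −74B
Change in total bank assets = -116 billion.

-116 billion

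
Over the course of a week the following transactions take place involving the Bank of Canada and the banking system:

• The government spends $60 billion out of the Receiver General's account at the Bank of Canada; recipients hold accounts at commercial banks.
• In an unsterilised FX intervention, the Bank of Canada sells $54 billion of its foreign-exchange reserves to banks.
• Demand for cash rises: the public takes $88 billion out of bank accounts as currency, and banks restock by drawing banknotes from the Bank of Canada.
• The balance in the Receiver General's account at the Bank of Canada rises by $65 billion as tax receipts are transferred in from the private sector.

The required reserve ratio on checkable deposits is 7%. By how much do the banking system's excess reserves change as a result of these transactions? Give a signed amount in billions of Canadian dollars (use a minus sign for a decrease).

-$140.49 billion

Government spending $60 billion: reserves +$60B, deposits +$60B.
FX sale $54 billion: reserves −$54B, deposits 0.
Currency withdrawal $88 billion: reserves −$88B, deposits −$88B.
Government account inflow $65 billion: reserves −$65B, deposits −$65B.
Totals: Δreserves = −$147B, Δdeposits = −$93B.
Δrequired reserves = 7% × −$93B = −$6.51B.
Δexcess reserves = Δreserves − Δrequired = −$147B − (−$6.51B) = -$140.49 billion.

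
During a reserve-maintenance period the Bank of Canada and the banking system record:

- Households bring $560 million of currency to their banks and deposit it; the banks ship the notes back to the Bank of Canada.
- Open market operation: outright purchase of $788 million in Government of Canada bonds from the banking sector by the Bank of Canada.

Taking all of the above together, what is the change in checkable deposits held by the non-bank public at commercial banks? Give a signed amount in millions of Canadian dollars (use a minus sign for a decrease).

+$560 million

Currency deposit $560 million: non-bank counterparties' bank balances rise → +$560M.
OMO purchase (from banks) $788 million: the counterparty is a bank, so public deposits are unchanged → 0.
Net: 560 + 0 = +$560 million.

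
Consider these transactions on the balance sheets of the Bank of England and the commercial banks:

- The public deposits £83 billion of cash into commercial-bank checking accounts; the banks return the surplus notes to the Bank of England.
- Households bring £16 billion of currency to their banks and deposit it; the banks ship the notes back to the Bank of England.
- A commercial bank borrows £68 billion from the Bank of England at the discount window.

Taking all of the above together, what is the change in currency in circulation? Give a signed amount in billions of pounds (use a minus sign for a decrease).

-£99 billion

Bank of England balance sheet:
  Assets:      Loans to banks +£68B
  Liabilities: Bank reserves +£167B, Currency in circulation −£99B
So the change in currency in circulation is -£99 billion.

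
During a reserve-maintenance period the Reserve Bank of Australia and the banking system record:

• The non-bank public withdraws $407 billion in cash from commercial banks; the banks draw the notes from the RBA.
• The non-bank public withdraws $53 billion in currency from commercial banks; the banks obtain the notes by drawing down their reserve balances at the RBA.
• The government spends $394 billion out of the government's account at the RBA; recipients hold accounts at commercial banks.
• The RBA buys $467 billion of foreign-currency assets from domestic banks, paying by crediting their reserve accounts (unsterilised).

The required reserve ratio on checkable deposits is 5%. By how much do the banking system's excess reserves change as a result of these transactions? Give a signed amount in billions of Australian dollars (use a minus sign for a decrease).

Currency withdrawal $407 billion: reserves −$407B, deposits −$407B.
Currency withdrawal $53 billion: reserves −$53B, deposits −$53B.
Government spending $394 billion: reserves +$394B, deposits +$394B.
FX purchase $467 billion: reserves +$467B, deposits 0.
Totals: Δreserves = +$401B, Δdeposits = −$66B.
Δrequired reserves = 5% × −$66B = −$3.3B.
Δexcess reserves = Δreserves − Δrequired = +$401B − (−$3.3B) = +$404.3 billion.

+$404.3 billion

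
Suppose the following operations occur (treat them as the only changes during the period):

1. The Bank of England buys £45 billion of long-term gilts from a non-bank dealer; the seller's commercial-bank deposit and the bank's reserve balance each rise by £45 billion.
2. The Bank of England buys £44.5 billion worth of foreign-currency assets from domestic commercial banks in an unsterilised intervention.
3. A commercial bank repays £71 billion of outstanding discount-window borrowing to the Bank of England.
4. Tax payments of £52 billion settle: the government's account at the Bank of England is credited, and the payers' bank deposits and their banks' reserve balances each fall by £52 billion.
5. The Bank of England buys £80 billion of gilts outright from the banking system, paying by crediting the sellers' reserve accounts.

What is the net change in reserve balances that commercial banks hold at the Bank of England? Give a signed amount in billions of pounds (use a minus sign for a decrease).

Bank of England balance sheet:
  Assets:      Securities +£125B, Loans to banks −£71B, Foreign assets +£44.5B
  Liabilities: Bank reserves +£46.5B, Government deposits +£52B
So the change in reserve balances that commercial banks hold at the Bank of England is +£46.5 billion.

+£46.5 billion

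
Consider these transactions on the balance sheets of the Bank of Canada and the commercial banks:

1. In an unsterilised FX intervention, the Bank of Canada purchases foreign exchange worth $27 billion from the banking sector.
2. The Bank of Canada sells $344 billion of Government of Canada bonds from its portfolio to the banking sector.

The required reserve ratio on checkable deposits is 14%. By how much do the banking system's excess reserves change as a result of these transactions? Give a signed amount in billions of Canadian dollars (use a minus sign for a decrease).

-$317 billion

FX purchase $27 billion: reserves +$27B, deposits 0.
OMO sale (to banks) $344 billion: reserves −$344B, deposits 0.
Totals: Δreserves = −$317B, Δdeposits = 0.
Δrequired reserves = 14% × 0 = 0.
Δexcess reserves = Δreserves − Δrequired = −$317B − (0) = -$317 billion.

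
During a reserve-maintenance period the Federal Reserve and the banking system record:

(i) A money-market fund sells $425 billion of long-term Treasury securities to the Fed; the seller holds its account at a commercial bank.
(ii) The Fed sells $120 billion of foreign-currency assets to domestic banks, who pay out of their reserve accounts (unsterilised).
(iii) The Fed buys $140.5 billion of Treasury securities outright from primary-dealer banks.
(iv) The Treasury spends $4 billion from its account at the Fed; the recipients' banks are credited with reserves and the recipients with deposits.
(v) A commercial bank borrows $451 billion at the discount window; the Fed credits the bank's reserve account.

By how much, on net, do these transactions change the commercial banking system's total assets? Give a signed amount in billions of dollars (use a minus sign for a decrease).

Fed balance sheet:
  Assets:      Securities +$565.5B, Loans to banks +$451B, Foreign assets −$120B
  Liabilities: Bank reserves +$900.5B, Government deposits −$4B
Commercial banking system:
  Assets:      Reserves at CB +$900.5B, Securities −$140.5B, Foreign assets +$120B
  Liabilities: Checkable deposits +$429B, Borrowings from CB +$451B
Change in total bank assets = +$880 billion.

+$880 billion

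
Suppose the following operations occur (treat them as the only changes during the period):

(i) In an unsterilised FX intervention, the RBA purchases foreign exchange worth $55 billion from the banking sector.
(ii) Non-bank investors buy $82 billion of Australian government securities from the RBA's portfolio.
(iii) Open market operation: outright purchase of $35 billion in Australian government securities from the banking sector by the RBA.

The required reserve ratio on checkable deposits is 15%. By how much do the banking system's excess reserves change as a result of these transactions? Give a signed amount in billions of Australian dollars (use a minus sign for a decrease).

+$20.3 billion

FX purchase $55 billion: reserves +$55B, deposits 0.
Asset sale (to non-banks) $82 billion: reserves −$82B, deposits −$82B.
OMO purchase (from banks) $35 billion: reserves +$35B, deposits 0.
Totals: Δreserves = +$8B, Δdeposits = −$82B.
Δrequired reserves = 15% × −$82B = −$12.3B.
Δexcess reserves = Δreserves − Δrequired = +$8B − (−$12.3B) = +$20.3 billion.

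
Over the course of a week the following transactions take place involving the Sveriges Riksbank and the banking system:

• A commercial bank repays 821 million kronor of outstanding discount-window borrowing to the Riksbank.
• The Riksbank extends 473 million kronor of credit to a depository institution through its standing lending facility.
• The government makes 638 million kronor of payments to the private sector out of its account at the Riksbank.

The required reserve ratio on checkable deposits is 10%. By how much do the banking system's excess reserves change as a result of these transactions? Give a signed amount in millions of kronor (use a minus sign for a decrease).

+226.2 million

Discount-window repayment 821 million kronor: reserves −821M, deposits 0.
Discount-window loan 473 million kronor: reserves +473M, deposits 0.
Government spending 638 million kronor: reserves +638M, deposits +638M.
Totals: Δreserves = +290M, Δdeposits = +638M.
Δrequired reserves = 10% × +638M = +63.8M.
Δexcess reserves = Δreserves − Δrequired = +290M − (+63.8M) = +226.2 million.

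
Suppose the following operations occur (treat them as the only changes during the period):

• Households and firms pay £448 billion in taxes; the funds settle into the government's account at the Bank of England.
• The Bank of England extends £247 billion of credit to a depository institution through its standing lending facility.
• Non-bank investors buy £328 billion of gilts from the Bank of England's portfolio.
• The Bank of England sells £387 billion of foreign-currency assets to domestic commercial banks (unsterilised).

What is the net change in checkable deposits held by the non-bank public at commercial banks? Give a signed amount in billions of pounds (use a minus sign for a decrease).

Government account inflow £448 billion: non-bank counterparties' bank balances fall → −£448B.
Discount-window loan £247 billion: the counterparty is a bank, so public deposits are unchanged → 0.
Asset sale (to non-banks) £328 billion: non-bank counterparties' bank balances fall → −£328B.
FX sale £387 billion: the counterparty is a bank, so public deposits are unchanged → 0.
Net: −448 + 0 − 328 + 0 = -£776 billion.

-£776 billion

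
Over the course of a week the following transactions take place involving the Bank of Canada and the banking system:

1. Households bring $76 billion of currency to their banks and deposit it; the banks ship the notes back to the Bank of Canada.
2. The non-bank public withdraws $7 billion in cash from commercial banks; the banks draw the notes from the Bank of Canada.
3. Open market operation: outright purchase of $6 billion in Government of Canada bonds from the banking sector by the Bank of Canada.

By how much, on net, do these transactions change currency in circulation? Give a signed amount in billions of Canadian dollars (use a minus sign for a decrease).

-$69 billion

Bank of Canada balance sheet:
  Assets:      Securities +$6B
  Liabilities: Bank reserves +$75B, Currency in circulation −$69B
So the change in currency in circulation is -$69 billion.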